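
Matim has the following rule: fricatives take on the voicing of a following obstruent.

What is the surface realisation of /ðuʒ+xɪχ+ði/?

[ðuʃxɪʁði]

/ʒ/ is a voiced postalveolar fricative. The following trigger /x/ is voiceless, so /ʒ/ must become voiceless as well.
A voiceless postalveolar fricative is [ʃ], so the surface segment is [ʃ].
At the second juncture, /χ/ likewise becomes [ʁ] adjacent to /ð/.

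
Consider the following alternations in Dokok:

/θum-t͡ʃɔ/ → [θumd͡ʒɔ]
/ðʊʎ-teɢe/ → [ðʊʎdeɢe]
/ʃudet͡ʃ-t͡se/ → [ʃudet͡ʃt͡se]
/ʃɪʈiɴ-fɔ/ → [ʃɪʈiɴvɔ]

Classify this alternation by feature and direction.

progressive voicing assimilation

Underlying /t͡ʃ/ is realised as [d͡ʒ] next to /m/; /m/ itself does not change.
/t͡ʃ/ is voiceless while /m/ is voiced; the output [d͡ʒ] is voiced, matching the trigger — so the feature that spreads is voicing.
Place and manner are unchanged, so the assimilation is partial, not total.
The same holds elsewhere in the data: /t/ → [d] after /ʎ/ (voiceless → voiced, matching voiced); /f/ → [v] after /ɴ/ (voiceless → voiced, matching voiced) — only voicing changes, and always toward the preceding segment.
Nothing changes in [ʃudet͡ʃt͡se]: there the adjacent consonants already agree in voicing (/t͡s/ and /t͡ʃ/ are both voiceless), so this form is consistent with the same rule.
The trigger is the preceding segment, so the direction is progressive (perseverative).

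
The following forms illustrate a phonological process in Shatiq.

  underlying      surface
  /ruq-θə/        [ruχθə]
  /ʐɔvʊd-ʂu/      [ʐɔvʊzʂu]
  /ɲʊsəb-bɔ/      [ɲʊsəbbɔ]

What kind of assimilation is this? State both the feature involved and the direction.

regressive manner assimilation

The segment that alternates is /q/, which surfaces as [χ] when adjacent to /θ/.
The change stop → fricative matches the manner of the following /θ/, identifying this as manner assimilation.
Place and voice are unchanged, so the assimilation is partial, not total.
The other alternating form patterns the same way: /d/ → [z] before /ʂ/ (stop → fricative, matching a fricative) — only manner changes, and always toward the following segment.
No alternation appears in [ɲʊsəbbɔ]: there the adjacent consonants already agree in manner (/b/ and /b/ are both stops), so this form is consistent with the same rule.
Since the segment that changes precedes the conditioning segment, the assimilation is regressive.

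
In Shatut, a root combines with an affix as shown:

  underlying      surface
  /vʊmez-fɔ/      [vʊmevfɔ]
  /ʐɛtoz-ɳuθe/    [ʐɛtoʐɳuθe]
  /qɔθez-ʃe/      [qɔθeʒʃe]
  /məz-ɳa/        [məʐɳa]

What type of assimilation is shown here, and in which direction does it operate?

The segment that alternates is /z/, which surfaces as [v] when adjacent to /f/.
The change alveolar → labiodental matches the place of the following /f/, identifying this as place assimilation.
Manner and voice are unchanged, so the assimilation is partial, not total.
The same holds elsewhere in the data: /z/ → [ʐ] before /ɳ/ (alveolar → retroflex, matching retroflex); /z/ → [ʒ] before /ʃ/ (alveolar → postalveolar, matching postalveolar) — only place changes, and always toward the following segment.
Since the segment that changes precedes the conditioning segment, the assimilation is regressive.

regressive place assimilation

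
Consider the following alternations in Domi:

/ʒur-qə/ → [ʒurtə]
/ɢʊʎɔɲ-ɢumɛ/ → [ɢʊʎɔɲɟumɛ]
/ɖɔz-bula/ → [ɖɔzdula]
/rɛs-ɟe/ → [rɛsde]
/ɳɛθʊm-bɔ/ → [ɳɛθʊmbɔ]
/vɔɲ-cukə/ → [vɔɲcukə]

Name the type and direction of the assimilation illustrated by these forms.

progressive place assimilation

Comparing underlying and surface forms, /q/ → [t] is the alternation; the neighbouring /r/ is constant.
/q/ is uvular while /r/ is alveolar; the output [t] is alveolar, matching the trigger — so the feature that spreads is place.
Manner and voice are unchanged, so the assimilation is partial, not total.
Checking the remaining alternations: /ɢ/ → [ɟ] after /ɲ/ (uvular → palatal, matching palatal); /b/ → [d] after /z/ (bilabial → alveolar, matching alveolar); /ɟ/ → [d] after /s/ (palatal → alveolar, matching alveolar) — only place changes, and always toward the preceding segment.
Nothing changes in [ɳɛθʊmbɔ], [vɔɲcukə]: there the adjacent consonants already agree in place (/b/ and /m/ are both bilabial; /c/ and /ɲ/ are both palatal), so these forms are consistent with the same rule.
Since the segment that changes follows the conditioning segment, the assimilation is progressive.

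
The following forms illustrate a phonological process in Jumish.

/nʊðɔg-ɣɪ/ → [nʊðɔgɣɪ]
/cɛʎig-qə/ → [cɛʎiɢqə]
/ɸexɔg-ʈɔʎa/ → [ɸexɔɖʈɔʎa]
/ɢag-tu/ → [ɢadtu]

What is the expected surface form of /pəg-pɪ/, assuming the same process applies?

[pəbpɪ]

The data show regressive place assimilation: /g/ → [ɢ] before /q/; /g/ → [ɖ] before /ʈ/; /g/ → [d] before /t/. In each pair only place changes, matching the following consonant, while manner and voice stay constant.
Nothing changes in [nʊðɔgɣɪ]: there the adjacent consonants already agree in place (/g/ and /ɣ/ are both velar), so this form is consistent with the same rule.
/g/ is a voiced velar stop. The following trigger /p/ is bilabial, so /g/ must become bilabial as well.
Changing only its place to bilabial gives [b] — the voiced bilabial stop.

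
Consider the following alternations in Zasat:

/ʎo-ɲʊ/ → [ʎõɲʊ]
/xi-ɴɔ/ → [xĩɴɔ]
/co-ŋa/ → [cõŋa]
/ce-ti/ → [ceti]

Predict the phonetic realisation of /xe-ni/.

[xẽni]

The data show regressive nasality assimilation (vowel nasalisation): /o/ → [õ] before /ɲ/; /i/ → [ĩ] before /ɴ/; /o/ → [õ] before /ŋ/ — a vowel is nasalised by an immediately following nasal consonant.
No change occurs in [ceti] because the vowel at the boundary is adjacent to an oral consonant, not a nasal (/e/ next to /t/).
The vowel /e/ is adjacent to the following nasal /n/, so it acquires [+nasal] and surfaces as [ẽ].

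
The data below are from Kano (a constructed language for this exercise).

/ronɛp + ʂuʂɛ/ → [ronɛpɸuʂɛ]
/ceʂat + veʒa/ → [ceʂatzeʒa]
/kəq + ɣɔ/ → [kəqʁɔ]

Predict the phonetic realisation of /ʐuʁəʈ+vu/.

[ʐuʁəʈʐu]

The data show progressive place assimilation: /ʂ/ → [ɸ] after /p/; /v/ → [z] after /t/; /ɣ/ → [ʁ] after /q/. In each pair only place changes, matching the preceding consonant, while manner and voice stay constant.
/v/ is a voiced labiodental fricative. The preceding trigger /ʈ/ is retroflex, so /v/ must become retroflex as well.
Changing only its place to retroflex gives [ʐ] — the voiced retroflex fricative.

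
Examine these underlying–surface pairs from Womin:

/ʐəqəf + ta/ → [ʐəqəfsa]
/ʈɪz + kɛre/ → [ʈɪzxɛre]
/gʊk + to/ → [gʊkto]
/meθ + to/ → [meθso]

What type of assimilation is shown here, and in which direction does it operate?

Underlying /t/ is realised as [s] next to /f/; /f/ itself does not change.
The change stop → fricative matches the manner of the preceding /f/, identifying this as manner assimilation.
Place and voice are unchanged, so the assimilation is partial, not total.
Checking the remaining alternations: /k/ → [x] after /z/ (stop → fricative, matching a fricative); /t/ → [s] after /θ/ (stop → fricative, matching a fricative) — only manner changes, and always toward the preceding segment.
Nothing changes in [gʊkto]: there the adjacent consonants already agree in manner (/t/ and /k/ are both stops), so this form is consistent with the same rule.
The trigger is the preceding segment, so the direction is progressive (perseverative).

progressive manner assimilation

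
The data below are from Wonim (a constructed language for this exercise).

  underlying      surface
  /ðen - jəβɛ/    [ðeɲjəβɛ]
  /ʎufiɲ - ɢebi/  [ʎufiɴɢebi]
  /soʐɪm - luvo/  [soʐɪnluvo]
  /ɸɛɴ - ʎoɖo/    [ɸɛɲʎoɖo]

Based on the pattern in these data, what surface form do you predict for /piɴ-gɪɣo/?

[piŋgɪɣo]

The data show regressive place assimilation: /n/ → [ɲ] before /j/; /ɲ/ → [ɴ] before /ɢ/; /m/ → [n] before /l/; /ɴ/ → [ɲ] before /ʎ/. In each pair only place changes, matching the following consonant, while manner and voice stay constant.
The rule targets /ɴ/ (voiced uvular nasal), which sits before the trigger /g/ (velar).
A voiced velar nasal is [ŋ], so the surface segment is [ŋ].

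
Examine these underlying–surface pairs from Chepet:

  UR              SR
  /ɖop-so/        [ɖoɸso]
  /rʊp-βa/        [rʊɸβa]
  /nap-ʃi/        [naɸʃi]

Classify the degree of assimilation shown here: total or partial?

partial assimilation

Comparing underlying and surface forms, /p/ → [ɸ] is the alternation; the neighbouring /s/ is constant.
The change stop → fricative matches the manner of the following /s/, identifying this as manner assimilation.
Place and voice are unchanged, so the assimilation is partial, not total.
Checking the remaining alternations: /p/ → [ɸ] before /β/ (stop → fricative, matching a fricative); /p/ → [ɸ] before /ʃ/ (stop → fricative, matching a fricative) — only manner changes, and always toward the following segment.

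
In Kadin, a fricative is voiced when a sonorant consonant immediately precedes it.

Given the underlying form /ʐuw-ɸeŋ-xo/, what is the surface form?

The rule targets /ɸ/ (voiceless bilabial fricative), which sits after the trigger /w/ (voiced).
Changing only its voicing to voiced gives [β] — the voiced bilabial fricative.
The same rule applies at the second boundary: /x/ → [ɣ] next to /ŋ/.

[ʐuwβeŋɣo]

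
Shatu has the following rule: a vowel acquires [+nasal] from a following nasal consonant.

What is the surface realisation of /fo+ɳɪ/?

[fõɳɪ]

/o/ sits next to the nasal /ɳ/ and is therefore nasalised to [õ].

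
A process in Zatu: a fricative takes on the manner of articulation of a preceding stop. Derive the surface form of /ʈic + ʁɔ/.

[ʈicɢɔ]

/ʁ/ is a voiced uvular fricative. The preceding trigger /c/ is a stop, so /ʁ/ must become a stop as well.
A voiced uvular stop is [ɢ], so the surface segment is [ɢ].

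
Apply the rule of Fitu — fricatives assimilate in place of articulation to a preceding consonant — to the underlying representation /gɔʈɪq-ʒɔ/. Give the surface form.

/ʒ/ is a voiced postalveolar fricative. The preceding trigger /q/ is uvular, so /ʒ/ must become uvular as well.
The voiced uvular fricative is [ʁ], so /ʒ/ → [ʁ].

[gɔʈɪqʁɔ]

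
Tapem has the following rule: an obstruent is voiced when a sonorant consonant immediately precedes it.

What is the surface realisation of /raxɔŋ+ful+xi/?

[raxɔŋvulɣi]

The rule targets /f/ (voiceless labiodental fricative), which sits after the trigger /ŋ/ (voiced).
A voiced labiodental fricative is [v], so the surface segment is [v].
The same rule applies at the second boundary: /x/ → [ɣ] next to /l/.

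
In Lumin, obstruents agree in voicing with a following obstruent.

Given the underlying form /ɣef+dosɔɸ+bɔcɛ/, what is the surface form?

[ɣevdosɔβbɔcɛ]

The rule targets /f/ (voiceless labiodental fricative), which sits before the trigger /d/ (voiced).
Changing only its voicing to voiced gives [v] — the voiced labiodental fricative.
The same rule applies at the second boundary: /ɸ/ → [β] next to /b/.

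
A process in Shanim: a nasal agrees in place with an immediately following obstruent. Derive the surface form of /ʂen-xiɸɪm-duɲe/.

The rule targets /n/ (voiced alveolar nasal), which sits before the trigger /x/ (velar).
The voiced velar nasal is [ŋ], so /n/ → [ŋ].
The same rule applies at the second boundary: /m/ → [n] next to /d/.

[ʂeŋxiɸɪnduɲe]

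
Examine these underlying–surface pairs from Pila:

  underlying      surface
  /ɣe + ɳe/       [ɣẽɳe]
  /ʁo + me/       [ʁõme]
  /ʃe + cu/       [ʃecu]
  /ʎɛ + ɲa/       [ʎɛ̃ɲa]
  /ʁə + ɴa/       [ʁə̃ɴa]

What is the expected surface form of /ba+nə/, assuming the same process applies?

[bãnə]

The data show regressive nasality assimilation (vowel nasalisation): /e/ → [ẽ] before /ɳ/; /o/ → [õ] before /m/; /ɛ/ → [ɛ̃] before /ɲ/; /ə/ → [ə̃] before /ɴ/ — a vowel is nasalised by an immediately following nasal consonant.
No change occurs in [ʃecu] because the vowel at the boundary is adjacent to an oral consonant, not a nasal (/e/ next to /c/).
/a/ sits next to the nasal /n/ and is therefore nasalised to [ã].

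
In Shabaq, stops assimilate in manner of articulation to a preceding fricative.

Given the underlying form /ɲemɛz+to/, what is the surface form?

[ɲemɛzso]

The rule targets /t/ (voiceless alveolar stop), which sits after the trigger /z/ (fricative).
The voiceless alveolar fricative is [s], so /t/ → [s].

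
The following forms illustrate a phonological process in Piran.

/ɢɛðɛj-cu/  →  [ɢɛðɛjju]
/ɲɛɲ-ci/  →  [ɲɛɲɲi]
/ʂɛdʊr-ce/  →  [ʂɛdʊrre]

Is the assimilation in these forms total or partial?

total assimilation

Comparing underlying and surface forms, /c/ → [j] is the alternation; the neighbouring /j/ is constant.
The output [j] is identical to the trigger /j/ — every feature (place, manner, voicing) has been copied — so this is total assimilation.
The remaining alternations confirm this: /c/ → [ɲ] after /ɲ/; /c/ → [r] after /r/ — in each case the output is a copy of the preceding consonant.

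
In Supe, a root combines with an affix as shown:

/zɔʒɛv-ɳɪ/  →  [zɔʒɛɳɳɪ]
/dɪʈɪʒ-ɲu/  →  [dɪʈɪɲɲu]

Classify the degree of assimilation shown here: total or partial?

Underlying /v/ is realised as [ɳ] next to /ɳ/; /ɳ/ itself does not change.
The output [ɳ] is identical to the trigger /ɳ/ — every feature (place, manner, voicing) has been copied — so this is total assimilation.
The remaining alternation confirms this: /ʒ/ → [ɲ] before /ɲ/ — in each case the output is a copy of the following consonant.

total assimilation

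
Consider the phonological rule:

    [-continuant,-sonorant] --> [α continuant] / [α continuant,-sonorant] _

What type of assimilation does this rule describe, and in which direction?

The shared variable α links the value of [continuant] on the target to that of the neighbouring obstruent. [continuant] distinguishes stops from fricatives — a manner-of-articulation feature — so this is manner assimilation.
Since the environment is written before the underscore, the trigger precedes the target; the direction is progressive.

progressive manner assimilation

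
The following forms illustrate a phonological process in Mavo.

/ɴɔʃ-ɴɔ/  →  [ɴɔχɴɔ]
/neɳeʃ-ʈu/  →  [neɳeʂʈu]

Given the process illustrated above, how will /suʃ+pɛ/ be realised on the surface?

[suɸpɛ]

The data show regressive place assimilation: /ʃ/ → [χ] before /ɴ/; /ʃ/ → [ʂ] before /ʈ/. In each pair only place changes, matching the following consonant, while manner and voice stay constant.
/ʃ/ is a voiceless postalveolar fricative. The following trigger /p/ is bilabial, so /ʃ/ must become bilabial as well.
A voiceless bilabial fricative is [ɸ], so the surface segment is [ɸ].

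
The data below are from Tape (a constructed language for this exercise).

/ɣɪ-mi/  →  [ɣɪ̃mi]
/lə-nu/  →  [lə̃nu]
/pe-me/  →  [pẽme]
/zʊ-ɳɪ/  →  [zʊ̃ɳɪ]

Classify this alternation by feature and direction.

regressive nasality assimilation (vowel nasalisation)

The vowel /ɪ/ surfaces as nasalised [ɪ̃] next to the following nasal /m/ — it has acquired the [+nasal] feature of its neighbour.
Likewise in the remaining data: /ə/ → [ə̃] before /n/; /e/ → [ẽ] before /m/; /ʊ/ → [ʊ̃] before /ɳ/ — each time a vowel is nasalised next to a following nasal.
Because the conditioning nasal is to the right of the vowel that changes, the process is regressive (anticipatory).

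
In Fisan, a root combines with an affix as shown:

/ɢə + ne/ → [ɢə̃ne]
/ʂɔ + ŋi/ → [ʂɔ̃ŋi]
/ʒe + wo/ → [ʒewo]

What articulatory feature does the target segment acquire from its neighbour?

nasality

The vowel /ə/ surfaces as nasalised [ə̃] next to the following nasal /n/ — it has acquired the [+nasal] feature of its neighbour.
Likewise in the remaining data: /ɔ/ → [ɔ̃] before /ŋ/ — each time a vowel is nasalised next to a following nasal.
No change occurs in [ʒewo] because the vowel at the boundary is adjacent to an oral consonant, not a nasal (/e/ next to /w/).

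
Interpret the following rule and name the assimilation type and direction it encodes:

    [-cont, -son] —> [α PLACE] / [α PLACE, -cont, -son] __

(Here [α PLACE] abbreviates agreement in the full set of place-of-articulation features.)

The rule copies the place features (abbreviated [PLACE]) from the environment onto the target, so the assimilating feature is place.
The conditioning segment sits to the left of the focus bar, meaning the trigger precedes the segment that changes — progressive assimilation.

progressive place assimilation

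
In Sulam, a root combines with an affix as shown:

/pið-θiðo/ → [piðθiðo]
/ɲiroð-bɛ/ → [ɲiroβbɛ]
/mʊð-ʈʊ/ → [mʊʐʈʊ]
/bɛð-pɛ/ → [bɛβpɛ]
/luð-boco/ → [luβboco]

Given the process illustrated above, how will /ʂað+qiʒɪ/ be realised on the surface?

The data show regressive place assimilation: /ð/ → [β] before /b/; /ð/ → [ʐ] before /ʈ/; /ð/ → [β] before /p/. In each pair only place changes, matching the following consonant, while manner and voice stay constant.
No alternation appears in [piðθiðo]: there the adjacent consonants already agree in place (/ð/ and /θ/ are both dental), so this form is consistent with the same rule.
/ð/ is a voiced dental fricative. The following trigger /q/ is uvular, so /ð/ must become uvular as well.
Changing only its place to uvular gives [ʁ] — the voiced uvular fricative.

[ʂaʁqiʒɪ]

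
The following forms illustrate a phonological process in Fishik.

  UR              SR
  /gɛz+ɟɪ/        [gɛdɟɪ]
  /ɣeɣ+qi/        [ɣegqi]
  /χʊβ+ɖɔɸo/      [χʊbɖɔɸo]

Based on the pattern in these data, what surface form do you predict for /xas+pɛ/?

[xatpɛ]

The data show regressive manner assimilation: /z/ → [d] before /ɟ/; /ɣ/ → [g] before /q/; /β/ → [b] before /ɖ/. In each pair only manner changes, matching the following consonant, while place and voice stay constant.
/s/ is a voiceless alveolar fricative. The following trigger /p/ is a stop, so /s/ must become a stop as well.
The voiceless alveolar stop is [t], so /s/ → [t].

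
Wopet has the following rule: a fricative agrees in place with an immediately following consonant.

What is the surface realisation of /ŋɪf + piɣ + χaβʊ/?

/f/ is a voiceless labiodental fricative. The following trigger /p/ is bilabial, so /f/ must become bilabial as well.
Changing only its place to bilabial gives [ɸ] — the voiceless bilabial fricative.
At the second juncture, /ɣ/ likewise becomes [ʁ] adjacent to /χ/.

[ŋɪɸpiʁχaβʊ]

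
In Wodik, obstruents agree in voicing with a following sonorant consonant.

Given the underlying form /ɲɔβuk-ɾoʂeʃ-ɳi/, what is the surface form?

[ɲɔβugɾoʂeʒɳi]

/k/ is a voiceless velar stop. The following trigger /ɾ/ is voiced, so /k/ must become voiced as well.
Changing only its voicing to voiced gives [g] — the voiced velar stop.
At the second juncture, /ʃ/ likewise becomes [ʒ] adjacent to /ɳ/.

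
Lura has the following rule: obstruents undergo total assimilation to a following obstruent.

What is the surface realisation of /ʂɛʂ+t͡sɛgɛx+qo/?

[ʂɛt͡st͡sɛgɛqqo]

/ʂ/ is the segment targeted by the rule; it sits immediately before /t͡s/, so it assimilates completely and surfaces as [t͡s].
At the second juncture, /x/ likewise becomes [q] adjacent to /q/.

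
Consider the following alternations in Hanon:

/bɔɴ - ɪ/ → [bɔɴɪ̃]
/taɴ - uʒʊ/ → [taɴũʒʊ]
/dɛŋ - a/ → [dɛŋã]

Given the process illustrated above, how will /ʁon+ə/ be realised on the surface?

The data show progressive nasality assimilation (vowel nasalisation): /ɪ/ → [ɪ̃] after /ɴ/; /u/ → [ũ] after /ɴ/; /a/ → [ã] after /ŋ/ — a vowel is nasalised by an immediately preceding nasal consonant.
/ə/ sits next to the nasal /n/ and is therefore nasalised to [ə̃].

[ʁonə̃]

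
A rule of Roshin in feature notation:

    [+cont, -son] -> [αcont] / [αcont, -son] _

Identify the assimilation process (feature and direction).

The shared variable α links the value of [cont] on the target to that of the neighbouring obstruent. [cont] distinguishes stops from fricatives — a manner-of-articulation feature — so this is manner assimilation.
Since the environment is written before the underscore, the trigger precedes the target; the direction is progressive.

progressive manner assimilation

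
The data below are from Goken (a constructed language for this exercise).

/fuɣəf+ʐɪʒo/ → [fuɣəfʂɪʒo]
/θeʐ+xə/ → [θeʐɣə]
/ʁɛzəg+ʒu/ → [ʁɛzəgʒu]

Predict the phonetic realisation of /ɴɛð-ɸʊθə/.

The data show progressive voicing assimilation: /ʐ/ → [ʂ] after /f/; /x/ → [ɣ] after /ʐ/. In each pair only voicing changes, matching the preceding consonant, while place and manner stay constant.
Nothing changes in [ʁɛzəgʒu]: there the adjacent consonants already agree in voicing (/ʒ/ and /g/ are both voiced), so this form is consistent with the same rule.
/ɸ/ is a voiceless bilabial fricative. The preceding trigger /ð/ is voiced, so /ɸ/ must become voiced as well.
Changing only its voicing to voiced gives [β] — the voiced bilabial fricative.

[ɴɛðβʊθə]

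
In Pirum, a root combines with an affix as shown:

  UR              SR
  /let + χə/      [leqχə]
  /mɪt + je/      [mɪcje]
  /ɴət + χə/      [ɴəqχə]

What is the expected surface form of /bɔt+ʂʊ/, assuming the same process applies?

[bɔʈʂʊ]

The data show regressive place assimilation: /t/ → [q] before /χ/; /t/ → [c] before /j/. In each pair only place changes, matching the following consonant, while manner and voice stay constant.
The rule targets /t/ (voiceless alveolar stop), which sits before the trigger /ʂ/ (retroflex).
The voiceless retroflex stop is [ʈ], so /t/ → [ʈ].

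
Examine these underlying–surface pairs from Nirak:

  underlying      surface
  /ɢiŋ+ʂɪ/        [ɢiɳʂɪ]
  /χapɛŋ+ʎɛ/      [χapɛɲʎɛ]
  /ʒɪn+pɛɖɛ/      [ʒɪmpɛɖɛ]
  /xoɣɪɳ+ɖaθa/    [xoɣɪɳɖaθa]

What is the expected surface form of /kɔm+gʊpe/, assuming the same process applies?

[kɔŋgʊpe]

The data show regressive place assimilation: /ŋ/ → [ɳ] before /ʂ/; /ŋ/ → [ɲ] before /ʎ/; /n/ → [m] before /p/. In each pair only place changes, matching the following consonant, while manner and voice stay constant.
Nothing changes in [xoɣɪɳɖaθa]: there the adjacent consonants already agree in place (/ɳ/ and /ɖ/ are both retroflex), so this form is consistent with the same rule.
/m/ is a voiced bilabial nasal. The following trigger /g/ is velar, so /m/ must become velar as well.
The voiced velar nasal is [ŋ], so /m/ → [ŋ].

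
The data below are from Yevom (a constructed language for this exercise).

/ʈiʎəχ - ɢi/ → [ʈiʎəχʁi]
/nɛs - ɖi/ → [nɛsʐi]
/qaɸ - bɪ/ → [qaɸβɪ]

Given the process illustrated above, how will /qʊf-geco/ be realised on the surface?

The data show progressive manner assimilation: /ɢ/ → [ʁ] after /χ/; /ɖ/ → [ʐ] after /s/; /b/ → [β] after /ɸ/. In each pair only manner changes, matching the preceding consonant, while place and voice stay constant.
/g/ is a voiced velar stop. The preceding trigger /f/ is a fricative, so /g/ must become a fricative as well.
A voiced velar fricative is [ɣ], so the surface segment is [ɣ].

[qʊfɣeco]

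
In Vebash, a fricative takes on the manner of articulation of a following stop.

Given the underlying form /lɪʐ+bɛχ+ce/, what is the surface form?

[lɪɖbɛqce]

The rule targets /ʐ/ (voiced retroflex fricative), which sits before the trigger /b/ (stop).
Changing only its manner to stop gives [ɖ] — the voiced retroflex stop.
The same rule applies at the second boundary: /χ/ → [q] next to /c/.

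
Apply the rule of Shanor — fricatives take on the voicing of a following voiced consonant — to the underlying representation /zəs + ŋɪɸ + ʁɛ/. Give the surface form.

/s/ is a voiceless alveolar fricative. The following trigger /ŋ/ is voiced, so /s/ must become voiced as well.
Changing only its voicing to voiced gives [z] — the voiced alveolar fricative.
The same rule applies at the second boundary: /ɸ/ → [β] next to /ʁ/.

[zəzŋɪβʁɛ]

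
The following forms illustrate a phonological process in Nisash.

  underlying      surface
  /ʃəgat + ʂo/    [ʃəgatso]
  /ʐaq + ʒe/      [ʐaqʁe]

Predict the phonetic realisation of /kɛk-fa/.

The data show progressive place assimilation: /ʂ/ → [s] after /t/; /ʒ/ → [ʁ] after /q/. In each pair only place changes, matching the preceding consonant, while manner and voice stay constant.
/f/ is a voiceless labiodental fricative. The preceding trigger /k/ is velar, so /f/ must become velar as well.
The voiceless velar fricative is [x], so /f/ → [x].

[kɛkxa]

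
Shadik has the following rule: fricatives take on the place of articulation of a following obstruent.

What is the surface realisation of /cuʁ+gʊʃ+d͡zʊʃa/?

[cuɣgʊsd͡zʊʃa]

/ʁ/ is a voiced uvular fricative. The following trigger /g/ is velar, so /ʁ/ must become velar as well.
Changing only its place to velar gives [ɣ] — the voiced velar fricative.
The same rule applies at the second boundary: /ʃ/ → [s] next to /d͡z/.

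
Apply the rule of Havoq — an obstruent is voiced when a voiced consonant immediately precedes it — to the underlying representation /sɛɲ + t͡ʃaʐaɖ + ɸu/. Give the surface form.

/t͡ʃ/ is a voiceless postalveolar affricate. The preceding trigger /ɲ/ is voiced, so /t͡ʃ/ must become voiced as well.
A voiced postalveolar affricate is [d͡ʒ], so the surface segment is [d͡ʒ].
The same rule applies at the second boundary: /ɸ/ → [β] next to /ɖ/.

[sɛɲd͡ʒaʐaɖβu]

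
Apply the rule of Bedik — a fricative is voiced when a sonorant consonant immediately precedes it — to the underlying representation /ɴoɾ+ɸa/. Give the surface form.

[ɴoɾβa]

/ɸ/ is a voiceless bilabial fricative. The preceding trigger /ɾ/ is voiced, so /ɸ/ must become voiced as well.
Changing only its voicing to voiced gives [β] — the voiced bilabial fricative.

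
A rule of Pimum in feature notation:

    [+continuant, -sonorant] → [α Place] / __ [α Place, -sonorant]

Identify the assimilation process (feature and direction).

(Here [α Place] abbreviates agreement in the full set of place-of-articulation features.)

regressive place assimilation

The rule copies the place features (abbreviated [Place]) from the environment onto the target, so the assimilating feature is place.
Since the environment is written after the underscore, the trigger follows the target; the direction is regressive.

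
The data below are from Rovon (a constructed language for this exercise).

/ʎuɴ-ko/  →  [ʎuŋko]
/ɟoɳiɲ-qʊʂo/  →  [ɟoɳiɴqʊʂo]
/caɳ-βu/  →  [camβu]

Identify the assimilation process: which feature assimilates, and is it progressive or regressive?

The segment that alternates is /ɴ/, which surfaces as [ŋ] when adjacent to /k/.
The change uvular → velar matches the place of the following /k/, identifying this as place assimilation.
Manner and voice are unchanged, so the assimilation is partial, not total.
Checking the remaining alternations: /ɲ/ → [ɴ] before /q/ (palatal → uvular, matching uvular); /ɳ/ → [m] before /β/ (retroflex → bilabial, matching bilabial) — only place changes, and always toward the following segment.
Since the segment that changes precedes the conditioning segment, the assimilation is regressive.

regressive place assimilation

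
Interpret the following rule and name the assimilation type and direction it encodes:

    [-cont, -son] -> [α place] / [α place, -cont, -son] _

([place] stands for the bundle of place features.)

progressive place assimilation

The rule copies the place features (abbreviated [place]) from the environment onto the target, so the assimilating feature is place.
The conditioning segment sits to the left of the focus bar, meaning the trigger precedes the segment that changes — progressive assimilation.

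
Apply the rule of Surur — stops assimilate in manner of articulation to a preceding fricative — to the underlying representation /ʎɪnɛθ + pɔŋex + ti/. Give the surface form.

[ʎɪnɛθɸɔŋexsi]

The rule targets /p/ (voiceless bilabial stop), which sits after the trigger /θ/ (fricative).
Changing only its manner to fricative gives [ɸ] — the voiceless bilabial fricative.
At the second juncture, /t/ likewise becomes [s] adjacent to /x/.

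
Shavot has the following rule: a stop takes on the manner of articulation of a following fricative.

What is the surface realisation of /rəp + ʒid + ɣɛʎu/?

The rule targets /p/ (voiceless bilabial stop), which sits before the trigger /ʒ/ (fricative).
A voiceless bilabial fricative is [ɸ], so the surface segment is [ɸ].
At the second juncture, /d/ likewise becomes [z] adjacent to /ɣ/.

[rəɸʒizɣɛʎu]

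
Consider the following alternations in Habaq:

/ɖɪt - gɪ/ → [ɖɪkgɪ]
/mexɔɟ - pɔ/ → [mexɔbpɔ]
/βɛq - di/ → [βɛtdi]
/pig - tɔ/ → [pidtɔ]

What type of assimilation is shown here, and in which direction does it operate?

regressive place assimilation

Comparing underlying and surface forms, /t/ → [k] is the alternation; the neighbouring /g/ is constant.
The change alveolar → velar matches the place of the following /g/, identifying this as place assimilation.
Manner and voice are unchanged, so the assimilation is partial, not total.
Checking the remaining alternations: /ɟ/ → [b] before /p/ (palatal → bilabial, matching bilabial); /q/ → [t] before /d/ (uvular → alveolar, matching alveolar); /g/ → [d] before /t/ (velar → alveolar, matching alveolar) — only place changes, and always toward the following segment.
The trigger is the following segment, so the direction is regressive (anticipatory).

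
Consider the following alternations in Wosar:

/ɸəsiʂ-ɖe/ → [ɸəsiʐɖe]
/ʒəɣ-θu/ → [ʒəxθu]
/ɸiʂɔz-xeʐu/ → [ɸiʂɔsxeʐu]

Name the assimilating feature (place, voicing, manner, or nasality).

The segment that alternates is /ʂ/, which surfaces as [ʐ] when adjacent to /ɖ/.
The change voiceless → voiced matches the voicing of the following /ɖ/, identifying this as voicing assimilation.
The same holds elsewhere in the data: /ɣ/ → [x] before /θ/ (voiced → voiceless, matching voiceless); /z/ → [s] before /x/ (voiced → voiceless, matching voiceless) — only voicing changes, and always toward the following segment.

voicing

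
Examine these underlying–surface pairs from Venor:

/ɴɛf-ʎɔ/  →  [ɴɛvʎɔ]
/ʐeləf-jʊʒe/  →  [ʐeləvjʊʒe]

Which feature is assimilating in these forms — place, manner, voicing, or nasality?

Comparing underlying and surface forms, /f/ → [v] is the alternation; the neighbouring /ʎ/ is constant.
/f/ is voiceless while /ʎ/ is voiced; the output [v] is voiced, matching the trigger — so the feature that spreads is voicing.
Checking the remaining alternation: /f/ → [v] before /j/ (voiceless → voiced, matching voiced) — only voicing changes, and always toward the following segment.

voicing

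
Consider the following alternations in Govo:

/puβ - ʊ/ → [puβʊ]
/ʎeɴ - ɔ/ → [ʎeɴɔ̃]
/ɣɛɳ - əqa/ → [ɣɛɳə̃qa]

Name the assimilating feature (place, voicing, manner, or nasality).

The vowel /ɔ/ surfaces as nasalised [ɔ̃] next to the preceding nasal /ɴ/ — it has acquired the [+nasal] feature of its neighbour.
Likewise in the remaining data: /ə/ → [ə̃] after /ɳ/ — each time a vowel is nasalised next to a preceding nasal.
No change occurs in [puβʊ] because the vowel at the boundary is adjacent to an oral consonant, not a nasal (/ʊ/ next to /β/).

nasality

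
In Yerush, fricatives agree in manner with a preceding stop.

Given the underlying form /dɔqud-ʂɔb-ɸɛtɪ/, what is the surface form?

The rule targets /ʂ/ (voiceless retroflex fricative), which sits after the trigger /d/ (stop).
The voiceless retroflex stop is [ʈ], so /ʂ/ → [ʈ].
At the second juncture, /ɸ/ likewise becomes [p] adjacent to /b/.

[dɔqudʈɔbpɛtɪ]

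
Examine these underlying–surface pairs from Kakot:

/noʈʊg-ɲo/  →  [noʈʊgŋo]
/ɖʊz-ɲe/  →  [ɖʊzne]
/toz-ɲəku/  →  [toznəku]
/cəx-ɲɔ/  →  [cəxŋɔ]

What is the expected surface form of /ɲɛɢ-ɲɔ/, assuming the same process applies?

The data show progressive place assimilation: /ɲ/ → [ŋ] after /g/; /ɲ/ → [n] after /z/; /ɲ/ → [ŋ] after /x/. In each pair only place changes, matching the preceding consonant, while manner and voice stay constant.
/ɲ/ is a voiced palatal nasal. The preceding trigger /ɢ/ is uvular, so /ɲ/ must become uvular as well.
The voiced uvular nasal is [ɴ], so /ɲ/ → [ɴ].

[ɲɛɢɴɔ]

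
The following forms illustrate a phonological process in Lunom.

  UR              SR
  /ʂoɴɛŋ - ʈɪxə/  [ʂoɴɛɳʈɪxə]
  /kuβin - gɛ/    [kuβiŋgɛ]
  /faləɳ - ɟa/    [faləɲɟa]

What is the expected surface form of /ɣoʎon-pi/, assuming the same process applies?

[ɣoʎompi]

The data show regressive place assimilation: /ŋ/ → [ɳ] before /ʈ/; /n/ → [ŋ] before /g/; /ɳ/ → [ɲ] before /ɟ/. In each pair only place changes, matching the following consonant, while manner and voice stay constant.
/n/ is a voiced alveolar nasal. The following trigger /p/ is bilabial, so /n/ must become bilabial as well.
A voiced bilabial nasal is [m], so the surface segment is [m].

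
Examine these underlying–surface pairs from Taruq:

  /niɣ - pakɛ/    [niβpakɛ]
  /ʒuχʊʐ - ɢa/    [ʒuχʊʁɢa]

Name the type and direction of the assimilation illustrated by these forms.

regressive place assimilation

Underlying /ɣ/ is realised as [β] next to /p/; /p/ itself does not change.
The change velar → bilabial matches the place of the following /p/, identifying this as place assimilation.
Manner and voice are unchanged, so the assimilation is partial, not total.
Checking the remaining alternation: /ʐ/ → [ʁ] before /ɢ/ (retroflex → uvular, matching uvular) — only place changes, and always toward the following segment.
Since the segment that changes precedes the conditioning segment, the assimilation is regressive.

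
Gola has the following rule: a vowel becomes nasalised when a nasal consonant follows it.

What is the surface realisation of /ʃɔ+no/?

/ɔ/ sits next to the nasal /n/ and is therefore nasalised to [ɔ̃].

[ʃɔ̃no]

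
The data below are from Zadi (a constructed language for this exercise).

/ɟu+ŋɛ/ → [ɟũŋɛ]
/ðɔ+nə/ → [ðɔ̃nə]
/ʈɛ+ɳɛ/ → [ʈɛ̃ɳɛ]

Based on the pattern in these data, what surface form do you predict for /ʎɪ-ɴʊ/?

The data show regressive nasality assimilation (vowel nasalisation): /u/ → [ũ] before /ŋ/; /ɔ/ → [ɔ̃] before /n/; /ɛ/ → [ɛ̃] before /ɳ/ — a vowel is nasalised by an immediately following nasal consonant.
The vowel /ɪ/ is adjacent to the following nasal /ɴ/, so it acquires [+nasal] and surfaces as [ɪ̃].

[ʎɪ̃ɴʊ]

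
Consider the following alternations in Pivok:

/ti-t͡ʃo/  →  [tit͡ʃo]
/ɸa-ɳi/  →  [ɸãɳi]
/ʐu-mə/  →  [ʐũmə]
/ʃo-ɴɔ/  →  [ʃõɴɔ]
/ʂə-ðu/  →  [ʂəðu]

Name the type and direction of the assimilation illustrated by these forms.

regressive nasality assimilation (vowel nasalisation)

The vowel /a/ surfaces as nasalised [ã] next to the following nasal /ɳ/ — it has acquired the [+nasal] feature of its neighbour.
The other forms show the same pattern: /u/ → [ũ] before /m/; /o/ → [õ] before /ɴ/ — each time a vowel is nasalised next to a following nasal.
No change occurs in [tit͡ʃo], [ʂəðu] because the vowel at the boundary is adjacent to an oral consonant, not a nasal (/i/ next to /t͡ʃ/; /ə/ next to /ð/).
Because the conditioning nasal is to the right of the vowel that changes, the process is regressive (anticipatory).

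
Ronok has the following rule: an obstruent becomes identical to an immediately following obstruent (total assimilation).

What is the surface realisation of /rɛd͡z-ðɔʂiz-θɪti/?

[rɛððɔʂiθθɪti]

/d͡z/ is the segment targeted by the rule; it sits immediately before /ð/, so it assimilates completely and surfaces as [ð].
At the second juncture, /z/ likewise becomes [θ] adjacent to /θ/.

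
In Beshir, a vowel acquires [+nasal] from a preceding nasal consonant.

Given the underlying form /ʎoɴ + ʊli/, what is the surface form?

/ʊ/ sits next to the nasal /ɴ/ and is therefore nasalised to [ʊ̃].

[ʎoɴʊ̃li]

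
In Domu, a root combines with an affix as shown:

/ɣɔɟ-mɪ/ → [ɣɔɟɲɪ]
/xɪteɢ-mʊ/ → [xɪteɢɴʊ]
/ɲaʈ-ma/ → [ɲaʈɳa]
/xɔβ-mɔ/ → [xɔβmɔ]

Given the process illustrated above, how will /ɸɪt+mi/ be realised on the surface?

[ɸɪtni]

The data show progressive place assimilation: /m/ → [ɲ] after /ɟ/; /m/ → [ɴ] after /ɢ/; /m/ → [ɳ] after /ʈ/. In each pair only place changes, matching the preceding consonant, while manner and voice stay constant.
Nothing changes in [xɔβmɔ]: there the adjacent consonants already agree in place (/m/ and /β/ are both bilabial), so this form is consistent with the same rule.
The rule targets /m/ (voiced bilabial nasal), which sits after the trigger /t/ (alveolar).
A voiced alveolar nasal is [n], so the surface segment is [n].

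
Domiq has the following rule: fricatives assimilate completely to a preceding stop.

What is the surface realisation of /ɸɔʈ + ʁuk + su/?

[ɸɔʈʈukku]

/ʁ/ is the segment targeted by the rule; it sits immediately after /ʈ/, so it assimilates completely and surfaces as [ʈ].
At the second juncture, /s/ likewise becomes [k] adjacent to /k/.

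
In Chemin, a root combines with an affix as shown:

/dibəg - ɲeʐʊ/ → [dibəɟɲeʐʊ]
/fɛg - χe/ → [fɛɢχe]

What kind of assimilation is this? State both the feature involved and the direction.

regressive place assimilation

The segment that alternates is /g/, which surfaces as [ɟ] when adjacent to /ɲ/.
/g/ is velar while /ɲ/ is palatal; the output [ɟ] is palatal, matching the trigger — so the feature that spreads is place.
Manner and voice are unchanged, so the assimilation is partial, not total.
The same holds elsewhere in the data: /g/ → [ɢ] before /χ/ (velar → uvular, matching uvular) — only place changes, and always toward the following segment.
Since the segment that changes precedes the conditioning segment, the assimilation is regressive.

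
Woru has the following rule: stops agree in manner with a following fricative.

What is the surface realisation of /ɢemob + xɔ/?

[ɢemoβxɔ]

/b/ is a voiced bilabial stop. The following trigger /x/ is a fricative, so /b/ must become a fricative as well.
Changing only its manner to fricative gives [β] — the voiced bilabial fricative.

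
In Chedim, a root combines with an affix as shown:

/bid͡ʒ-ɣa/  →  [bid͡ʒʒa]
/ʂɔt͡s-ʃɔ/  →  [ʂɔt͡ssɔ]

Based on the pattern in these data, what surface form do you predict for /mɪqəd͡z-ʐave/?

The data show progressive place assimilation: /ɣ/ → [ʒ] after /d͡ʒ/; /ʃ/ → [s] after /t͡s/. In each pair only place changes, matching the preceding consonant, while manner and voice stay constant.
The rule targets /ʐ/ (voiced retroflex fricative), which sits after the trigger /d͡z/ (alveolar).
A voiced alveolar fricative is [z], so the surface segment is [z].

[mɪqəd͡zzave]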